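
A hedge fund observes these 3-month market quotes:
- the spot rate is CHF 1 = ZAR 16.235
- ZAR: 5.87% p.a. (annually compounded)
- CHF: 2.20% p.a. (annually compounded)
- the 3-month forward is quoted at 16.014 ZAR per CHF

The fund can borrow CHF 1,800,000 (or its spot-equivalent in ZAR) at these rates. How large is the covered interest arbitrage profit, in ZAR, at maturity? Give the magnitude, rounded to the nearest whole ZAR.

ZAR 660,271

T = 3/12 years.
Keep in CHF, deliver into the forward: 1,800,000·1.0054551986·16.014 = ZAR 28,982,447.19.
Swap to ZAR now, deposit: 1,800,000·16.235·1.0143626002 = ZAR 29,642,718.27.
The quoted forward undervalues CHF, so borrow CHF, convert to ZAR at spot, deposit the ZAR at 5.87%, and buy CHF forward at 16.014 to cover the loan.
The gap between the two covered legs is ZAR 660,271.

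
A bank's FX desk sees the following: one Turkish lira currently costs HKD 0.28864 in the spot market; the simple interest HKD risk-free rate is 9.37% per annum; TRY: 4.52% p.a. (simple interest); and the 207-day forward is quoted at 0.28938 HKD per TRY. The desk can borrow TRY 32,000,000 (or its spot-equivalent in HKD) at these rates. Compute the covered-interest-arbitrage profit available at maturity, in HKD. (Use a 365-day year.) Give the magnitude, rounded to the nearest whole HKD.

HKD 229,767

T = 207/365 years.
Invest the TRY and cover forward: 32,000,000 × 1.025633973 × 0.28938 = HKD 9,497,534.69.
Convert at spot and invest in HKD: 32,000,000 × 0.28864 × 1.053139452 = HKD 9,727,301.49.
The quoted forward undervalues TRY, so borrow TRY, convert to HKD at spot, deposit the HKD at 9.37%, and buy TRY forward at 0.28938 to cover the loan.
Profit = 9,727,301.49 − 9,497,534.69 = HKD 229,767.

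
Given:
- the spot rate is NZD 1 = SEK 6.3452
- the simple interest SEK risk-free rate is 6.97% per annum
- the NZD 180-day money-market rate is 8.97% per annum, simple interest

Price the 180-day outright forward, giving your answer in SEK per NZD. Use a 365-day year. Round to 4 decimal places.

T = 180/365 years.
SEK accumulates by 1 + 0.0697×180/365 = 1.0343726.
NZD accumulates by 1 + 0.0897×180/365 = 1.0442356.
Forward (SEK per NZD) = 6.3452 × 1.0343726 / 1.0442356 = 6.285268.

6.2853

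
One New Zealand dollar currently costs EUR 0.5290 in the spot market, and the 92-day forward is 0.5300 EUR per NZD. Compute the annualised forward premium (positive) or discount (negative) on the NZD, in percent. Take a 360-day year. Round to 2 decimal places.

+0.74%

T = 92/360 years.
(F − S)/S = (0.5300 − 0.529)/0.529 = 0.0018904.
×(1/T) gives 0.74% p.a.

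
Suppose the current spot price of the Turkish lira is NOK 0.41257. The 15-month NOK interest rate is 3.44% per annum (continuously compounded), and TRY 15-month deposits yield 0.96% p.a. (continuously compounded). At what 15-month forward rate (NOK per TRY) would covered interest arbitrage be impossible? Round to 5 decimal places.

T = 15/12 years.
NOK accumulates by e^(0.0344×15/12) = 1.0439379.
Growth of 1 TRY over T: e^(0.0096×15/12) = 1.0120723.
So F = 0.41257 × 1.0439379 / 1.0120723 = 0.4255600 (NOK/TRY).

0.42556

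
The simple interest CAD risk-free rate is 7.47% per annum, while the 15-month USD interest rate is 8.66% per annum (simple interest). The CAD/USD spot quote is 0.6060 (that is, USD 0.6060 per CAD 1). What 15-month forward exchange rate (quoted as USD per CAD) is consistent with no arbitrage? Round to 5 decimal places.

0.61424

T = 15/12 years.
USD growth factor: 1 + 0.0866×15/12 = 1.108250.
CAD growth factor: 1 + 0.0747×15/12 = 1.093375.
CIP: F = S · (grow USD)/(grow CAD) = 0.606 × 1.108250/1.093375 = 0.6142444 USD per CAD.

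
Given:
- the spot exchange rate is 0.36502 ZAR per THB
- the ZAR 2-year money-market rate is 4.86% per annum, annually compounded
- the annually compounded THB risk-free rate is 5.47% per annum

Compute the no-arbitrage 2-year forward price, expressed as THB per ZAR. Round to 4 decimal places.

2.7715

T = 2 years.
Growth of 1 ZAR over T: (1 + 0.0486)^2 = 1.099562.
Growth of 1 THB over T: (1 + 0.0547)^2 = 1.1123921.
So F = 0.36502 × 1.099562 / 1.1123921 = 0.3608099 (ZAR/THB).
Quoted the other way: 1/0.3608099 = 2.7715 THB per ZAR.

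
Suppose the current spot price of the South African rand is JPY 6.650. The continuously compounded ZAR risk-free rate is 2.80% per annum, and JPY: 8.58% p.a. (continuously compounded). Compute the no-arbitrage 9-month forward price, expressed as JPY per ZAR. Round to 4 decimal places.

6.9446

T = 9/12 years.
Growth of 1 JPY over T: e^(0.0858×9/12) = 1.0664656.
ZAR growth factor: e^(0.0280×9/12) = 1.0212221.
Forward (JPY per ZAR) = 6.65 × 1.0664656 / 1.0212221 = 6.944617.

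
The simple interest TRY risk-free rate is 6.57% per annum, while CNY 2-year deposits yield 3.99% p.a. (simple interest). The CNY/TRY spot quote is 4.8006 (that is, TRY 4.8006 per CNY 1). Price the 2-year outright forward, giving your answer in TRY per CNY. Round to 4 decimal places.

5.0300

T = 2 years.
TRY accumulates by 1 + 0.0657×2 = 1.131400.
CNY growth factor: 1 + 0.0399×2 = 1.079800.
So F = 4.8006 × 1.131400 / 1.079800 = 5.030004 (TRY/CNY).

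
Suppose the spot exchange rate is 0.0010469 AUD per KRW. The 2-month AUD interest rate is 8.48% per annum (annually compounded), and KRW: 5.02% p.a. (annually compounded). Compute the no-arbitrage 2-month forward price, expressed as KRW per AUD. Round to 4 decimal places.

T = 2/12 years.
Growth of 1 AUD over T: (1 + 0.0848)^(2/12) = 1.013658375.
KRW accumulates by (1 + 0.0502)^(2/12) = 1.008196849.
Forward (AUD per KRW) = 0.0010469 × 1.013658375 / 1.008196849 = 0.00105257119.
Quoted the other way: 1/0.00105257119 = 950.0545 KRW per AUD.

950.0545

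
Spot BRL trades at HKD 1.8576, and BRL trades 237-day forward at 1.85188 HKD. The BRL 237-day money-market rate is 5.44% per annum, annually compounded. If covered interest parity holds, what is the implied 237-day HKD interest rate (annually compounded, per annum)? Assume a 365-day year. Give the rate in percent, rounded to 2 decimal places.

4.94%

T = 237/365 years.
CIP gives F = S · g_HKD/g_BRL, so g_HKD/g_BRL = 1.85188/1.8576 = 0.9969208.
The BRL side grows by (1 + 0.0544)^(237/365) = 1.0349938.
So the HKD growth factor = 1.0318068.
r = 1.0318068^(365/237) − 1 = 0.049404 → 4.94%.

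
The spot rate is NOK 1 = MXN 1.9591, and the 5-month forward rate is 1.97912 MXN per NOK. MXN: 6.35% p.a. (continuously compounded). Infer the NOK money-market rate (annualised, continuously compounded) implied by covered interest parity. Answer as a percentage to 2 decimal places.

3.91%

T = 5/12 years.
CIP gives F = S · g_MXN/g_NOK, so g_MXN/g_NOK = 1.97912/1.9591 = 1.0102190.
MXN growth factor: e^(0.0635×5/12) = 1.0268115.
So the NOK growth factor = 1.0164247.
Take logs: ln 1.0164247 / (5/12) = 0.039099, so 3.91%.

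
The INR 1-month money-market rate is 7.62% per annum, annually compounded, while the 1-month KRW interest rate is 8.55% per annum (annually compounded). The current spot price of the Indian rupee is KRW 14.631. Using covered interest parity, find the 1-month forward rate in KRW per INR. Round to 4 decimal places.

14.6415

T = 1/12 years.
KRW growth factor: (1 + 0.0855)^(1/12) = 1.00686015.
INR accumulates by (1 + 0.0762)^(1/12) = 1.00613846.
CIP: F = S · (grow KRW)/(grow INR) = 14.631 × 1.00686015/1.00613846 = 14.641495 KRW per INR.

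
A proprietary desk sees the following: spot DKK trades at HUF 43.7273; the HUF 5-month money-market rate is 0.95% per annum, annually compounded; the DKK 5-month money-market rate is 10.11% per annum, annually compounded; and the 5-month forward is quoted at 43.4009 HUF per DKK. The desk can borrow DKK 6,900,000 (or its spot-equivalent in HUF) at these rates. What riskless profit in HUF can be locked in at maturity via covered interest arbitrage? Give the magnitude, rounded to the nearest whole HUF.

T = 5/12 years.
Route A — deposit DKK, sell forward: 6,900,000 × 1.0409450822 × 43.4009 = HUF 311,727,878.58.
Route B — convert at spot, deposit HUF: 6,900,000 × 43.7273 × 1.00394742011 = HUF 302,909,379.16.
The quoted forward overvalues DKK, so borrow HUF, buy DKK at spot, deposit the DKK at 10.11%, and sell the proceeds forward at 43.4009.
The gap between the two covered legs is HUF 8,818,499.

HUF 8,818,499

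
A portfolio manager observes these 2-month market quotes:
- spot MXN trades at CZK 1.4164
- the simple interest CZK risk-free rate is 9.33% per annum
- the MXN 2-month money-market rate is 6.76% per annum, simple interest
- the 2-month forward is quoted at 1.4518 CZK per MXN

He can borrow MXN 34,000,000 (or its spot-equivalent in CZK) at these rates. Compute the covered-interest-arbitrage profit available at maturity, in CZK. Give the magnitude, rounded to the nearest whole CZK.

T = 2/12 years.
Keep in MXN, deliver into the forward: 34,000,000·1.0112666667·1.4518 = CZK 49,917,336.19.
Swap to CZK now, deposit: 34,000,000·1.4164·1.015550 = CZK 48,906,450.68.
The quoted forward overvalues MXN, so borrow CZK, buy MXN at spot, deposit the MXN at 6.76%, and sell the proceeds forward at 1.4518.
Arbitrage profit = |49,917,336.19 − 48,906,450.68| = CZK 1,010,886.

CZK 1,010,886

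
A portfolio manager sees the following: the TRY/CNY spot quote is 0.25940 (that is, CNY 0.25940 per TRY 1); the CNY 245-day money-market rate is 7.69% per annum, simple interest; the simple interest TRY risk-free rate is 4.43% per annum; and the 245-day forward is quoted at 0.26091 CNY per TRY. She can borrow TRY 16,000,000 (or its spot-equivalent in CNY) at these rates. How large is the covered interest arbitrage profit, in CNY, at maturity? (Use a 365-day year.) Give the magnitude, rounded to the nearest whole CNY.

CNY 65,941

T = 245/365 years.
Route A — deposit TRY, sell forward: 16,000,000 × 1.029735616 × 0.26091 = CNY 4,298,693.11.
Route B — convert at spot, deposit CNY: 16,000,000 × 0.25940 × 1.051617808 = CNY 4,364,634.55.
The quoted forward undervalues TRY, so borrow TRY, convert to CNY at spot, deposit the CNY at 7.69%, and buy TRY forward at 0.26091 to cover the loan.
The gap between the two covered legs is CNY 65,941.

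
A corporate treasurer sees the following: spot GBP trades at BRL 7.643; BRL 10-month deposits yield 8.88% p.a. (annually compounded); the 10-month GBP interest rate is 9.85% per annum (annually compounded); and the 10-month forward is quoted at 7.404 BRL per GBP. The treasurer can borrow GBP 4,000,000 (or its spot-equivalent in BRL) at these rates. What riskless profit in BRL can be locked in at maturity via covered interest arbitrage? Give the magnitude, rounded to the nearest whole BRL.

T = 10/12 years.
Route A — deposit GBP, sell forward: 4,000,000 × 1.0814340784 × 7.404 = BRL 32,027,751.67.
Route B — convert at spot, deposit BRL: 4,000,000 × 7.643 × 1.0734704491 = BRL 32,818,138.57.
The quoted forward undervalues GBP, so borrow GBP, convert to BRL at spot, deposit the BRL at 8.88%, and buy GBP forward at 7.404 to cover the loan.
Arbitrage profit = |32,027,751.67 − 32,818,138.57| = BRL 790,387.

BRL 790,387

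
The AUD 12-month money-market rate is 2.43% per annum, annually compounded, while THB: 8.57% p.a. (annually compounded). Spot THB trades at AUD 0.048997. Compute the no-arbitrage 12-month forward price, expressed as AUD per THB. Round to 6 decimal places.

0.046226

T = 1 year.
Growth of 1 AUD over T: (1 + 0.0243)^1 = 1.024300.
Growth of 1 THB over T: (1 + 0.0857)^1 = 1.085700.
CIP: F = S · (grow AUD)/(grow THB) = 0.048997 × 1.024300/1.085700 = 0.04622605 AUD per THB.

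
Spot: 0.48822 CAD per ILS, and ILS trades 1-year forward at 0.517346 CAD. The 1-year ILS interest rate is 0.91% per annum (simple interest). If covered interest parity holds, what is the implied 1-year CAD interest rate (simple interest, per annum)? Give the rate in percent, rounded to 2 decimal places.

T = 1 year.
CIP gives F = S · g_CAD/g_ILS, so g_CAD/g_ILS = 0.517346/0.48822 = 1.0596575.
ILS growth factor: 1 + 0.0091×1 = 1.009100.
So the CAD growth factor = 1.0693004.
r = (1.0693004 − 1)/1 = 0.069300 → 6.93%.

6.93%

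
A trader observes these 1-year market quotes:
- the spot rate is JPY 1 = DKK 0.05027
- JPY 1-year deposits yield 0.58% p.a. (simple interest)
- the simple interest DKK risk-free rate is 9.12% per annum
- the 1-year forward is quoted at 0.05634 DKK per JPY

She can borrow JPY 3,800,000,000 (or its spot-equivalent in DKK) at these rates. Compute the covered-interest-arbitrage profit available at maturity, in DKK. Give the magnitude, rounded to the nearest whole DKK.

DKK 6,886,162

T = 1 year.
Keep in JPY, deliver into the forward: 3,800,000,000·1.005800·0.05634 = DKK 215,333,733.60.
Swap to DKK now, deposit: 3,800,000,000·0.05027·1.091200 = DKK 208,447,571.20.
The quoted forward overvalues JPY, so borrow DKK, buy JPY at spot, deposit the JPY at 0.58%, and sell the proceeds forward at 0.05634.
Profit = 215,333,733.60 − 208,447,571.20 = DKK 6,886,162.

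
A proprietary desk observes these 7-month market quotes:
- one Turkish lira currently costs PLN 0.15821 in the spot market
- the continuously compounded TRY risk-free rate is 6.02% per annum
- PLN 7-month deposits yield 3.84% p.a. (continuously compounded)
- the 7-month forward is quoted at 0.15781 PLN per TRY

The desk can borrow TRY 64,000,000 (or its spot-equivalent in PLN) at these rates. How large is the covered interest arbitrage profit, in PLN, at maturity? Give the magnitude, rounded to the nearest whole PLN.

PLN 106,005

T = 7/12 years.
Invest the TRY and cover forward: 64,000,000 × 1.0357405381 × 0.15781 = PLN 10,460,813.72.
Convert at spot and invest in PLN: 64,000,000 × 0.15821 × 1.0226527638 = PLN 10,354,809.20.
The quoted forward overvalues TRY, so borrow PLN, buy TRY at spot, deposit the TRY at 6.02%, and sell the proceeds forward at 0.15781.
Arbitrage profit = |10,460,813.72 − 10,354,809.20| = PLN 106,005.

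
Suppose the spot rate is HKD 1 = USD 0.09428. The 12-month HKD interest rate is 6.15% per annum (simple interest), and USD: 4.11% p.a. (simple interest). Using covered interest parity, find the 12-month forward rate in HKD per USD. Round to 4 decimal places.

T = 1 year.
USD growth factor: 1 + 0.0411×1 = 1.041100.
HKD accumulates by 1 + 0.0615×1 = 1.061500.
So F = 0.09428 × 1.041100 / 1.061500 = 0.092468119 (USD/HKD).
Quoted the other way: 1/0.092468119 = 10.8145 HKD per USD.

10.8145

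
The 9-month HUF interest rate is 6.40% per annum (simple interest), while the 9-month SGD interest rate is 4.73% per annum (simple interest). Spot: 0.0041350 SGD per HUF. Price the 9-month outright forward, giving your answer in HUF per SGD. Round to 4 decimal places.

244.7632

T = 9/12 years.
SGD growth factor: 1 + 0.0473×9/12 = 1.035475.
HUF accumulates by 1 + 0.0640×9/12 = 1.048000.
So F = 0.004135 × 1.035475 / 1.048000 = 0.00408558123 (SGD/HUF).
Quoted the other way: 1/0.00408558123 = 244.7632 HUF per SGD.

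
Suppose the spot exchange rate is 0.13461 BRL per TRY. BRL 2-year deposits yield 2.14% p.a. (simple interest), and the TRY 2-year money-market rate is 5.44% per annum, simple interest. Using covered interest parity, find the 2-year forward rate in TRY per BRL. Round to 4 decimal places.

T = 2 years.
Growth of 1 BRL over T: 1 + 0.0214×2 = 1.042800.
TRY accumulates by 1 + 0.0544×2 = 1.108800.
CIP: F = S · (grow BRL)/(grow TRY) = 0.13461 × 1.042800/1.108800 = 0.1265975 BRL per TRY.
Invert for TRY per BRL: 1 / 0.1265975 = 7.8991.

7.8991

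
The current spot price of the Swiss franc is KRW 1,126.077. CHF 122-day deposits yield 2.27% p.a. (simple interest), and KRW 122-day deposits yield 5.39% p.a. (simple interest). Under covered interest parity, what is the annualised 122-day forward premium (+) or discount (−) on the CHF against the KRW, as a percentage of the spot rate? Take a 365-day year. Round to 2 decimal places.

+3.10%

T = 122/365 years.
F = S · g_KRW/g_CHF = 1126.077 × 1.0180159/1.0075874 = 1137.731864.
Annualised premium = (F − S)/S × (1/T) = (1137.731864 − 1126.077)/1126.077 ÷ (122/365) = 3.10%.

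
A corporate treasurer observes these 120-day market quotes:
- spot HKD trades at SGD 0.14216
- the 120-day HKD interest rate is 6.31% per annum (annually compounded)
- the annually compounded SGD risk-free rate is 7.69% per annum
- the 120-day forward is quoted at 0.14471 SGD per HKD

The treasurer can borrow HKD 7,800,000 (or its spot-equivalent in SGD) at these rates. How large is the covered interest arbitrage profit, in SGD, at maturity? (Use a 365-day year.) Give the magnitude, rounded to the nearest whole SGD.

T = 120/365 years.
Invest the HKD and cover forward: 7,800,000 × 1.020320697 × 0.14471 = SGD 1,151,674.74.
Convert at spot and invest in SGD: 7,800,000 × 0.14216 × 1.02465628 = SGD 1,136,188.07.
The quoted forward overvalues HKD, so borrow SGD, buy HKD at spot, deposit the HKD at 6.31%, and sell the proceeds forward at 0.14471.
Arbitrage profit = |1,151,674.74 − 1,136,188.07| = SGD 15,487.

SGD 15,487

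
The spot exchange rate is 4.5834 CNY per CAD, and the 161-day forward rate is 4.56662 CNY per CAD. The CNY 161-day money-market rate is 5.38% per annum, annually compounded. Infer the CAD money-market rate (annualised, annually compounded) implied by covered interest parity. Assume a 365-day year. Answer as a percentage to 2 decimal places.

6.26%

T = 161/365 years.
F/S = 4.56662/4.5834 = 0.9963390 = (growth of CNY) / (growth of CAD).
CNY growth factor: (1 + 0.0538)^(161/365) = 1.0233838.
So the CAD growth factor = 1.0271442.
r = 1.0271442^(365/161) − 1 = 0.062599 → 6.26%.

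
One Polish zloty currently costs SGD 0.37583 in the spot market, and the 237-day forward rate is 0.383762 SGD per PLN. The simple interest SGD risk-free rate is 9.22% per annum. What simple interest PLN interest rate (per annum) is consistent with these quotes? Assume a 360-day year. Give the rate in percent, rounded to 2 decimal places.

T = 237/360 years.
By CIP, F/S equals the SGD-to-PLN growth ratio: 0.383762/0.37583 = 1.0211053.
The SGD side grows by 1 + 0.0922×237/360 = 1.0606983.
Hence g_PLN = 1.0387746.
(1.0387746 − 1)/T = 0.058898, i.e. 5.89%.

5.89%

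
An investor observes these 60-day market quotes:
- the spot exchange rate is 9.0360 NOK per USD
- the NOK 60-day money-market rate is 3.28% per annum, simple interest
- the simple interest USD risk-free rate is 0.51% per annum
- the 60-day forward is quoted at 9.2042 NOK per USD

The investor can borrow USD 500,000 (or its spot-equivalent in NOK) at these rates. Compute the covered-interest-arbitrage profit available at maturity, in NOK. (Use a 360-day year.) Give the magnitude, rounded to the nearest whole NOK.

T = 60/360 years.
Keep in USD, deliver into the forward: 500,000·1.000850·9.2042 = NOK 4,606,011.79.
Swap to NOK now, deposit: 500,000·9.0360·1.005466667 = NOK 4,542,698.40.
The quoted forward overvalues USD, so borrow NOK, buy USD at spot, deposit the USD at 0.51%, and sell the proceeds forward at 9.2042.
The gap between the two covered legs is NOK 63,313.

NOK 63,313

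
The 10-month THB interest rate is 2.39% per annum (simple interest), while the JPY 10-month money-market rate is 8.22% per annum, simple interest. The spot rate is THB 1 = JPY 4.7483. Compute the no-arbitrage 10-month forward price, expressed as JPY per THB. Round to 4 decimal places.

4.9745

T = 10/12 years.
JPY accumulates by 1 + 0.0822×10/12 = 1.068500.
THB growth factor: 1 + 0.0239×10/12 = 1.0199167.
Forward (JPY per THB) = 4.7483 × 1.068500 / 1.0199167 = 4.974483.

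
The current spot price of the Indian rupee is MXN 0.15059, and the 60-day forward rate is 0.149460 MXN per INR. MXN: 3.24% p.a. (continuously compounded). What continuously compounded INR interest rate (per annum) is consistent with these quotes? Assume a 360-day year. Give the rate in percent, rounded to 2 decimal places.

7.76%

T = 60/360 years.
By CIP, F/S equals the MXN-to-INR growth ratio: 0.14946/0.15059 = 0.9924962.
MXN growth factor: e^(0.0324×60/360) = 1.0054146.
Hence g_INR = 1.0130161.
r = ln(1.0130161)/(60/360) = 0.077593 → 7.76%.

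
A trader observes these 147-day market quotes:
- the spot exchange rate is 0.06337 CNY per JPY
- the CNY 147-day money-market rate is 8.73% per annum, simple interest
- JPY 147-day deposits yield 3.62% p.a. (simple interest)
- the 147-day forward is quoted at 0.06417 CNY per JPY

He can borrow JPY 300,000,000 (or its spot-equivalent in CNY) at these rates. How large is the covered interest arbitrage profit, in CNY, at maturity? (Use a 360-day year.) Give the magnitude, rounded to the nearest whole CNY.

T = 147/360 years.
Route A — deposit JPY, sell forward: 300,000,000 × 1.0147816667 × 0.06417 = CNY 19,535,561.87.
Route B — convert at spot, deposit CNY: 300,000,000 × 0.06337 × 1.0356475 = CNY 19,688,694.62.
The quoted forward undervalues JPY, so borrow JPY, convert to CNY at spot, deposit the CNY at 8.73%, and buy JPY forward at 0.06417 to cover the loan.
Arbitrage profit = |19,535,561.87 − 19,688,694.62| = CNY 153,133.

CNY 153,133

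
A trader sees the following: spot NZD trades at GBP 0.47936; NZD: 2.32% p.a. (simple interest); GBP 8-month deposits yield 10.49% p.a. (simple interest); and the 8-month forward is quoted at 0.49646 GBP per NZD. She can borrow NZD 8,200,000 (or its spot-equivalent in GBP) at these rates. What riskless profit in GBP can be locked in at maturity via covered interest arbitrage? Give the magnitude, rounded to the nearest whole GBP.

T = 8/12 years.
Keep in NZD, deliver into the forward: 8,200,000·1.015466667·0.49646 = GBP 4,133,936.37.
Swap to GBP now, deposit: 8,200,000·0.47936·1.069933333 = GBP 4,205,642.59.
The quoted forward undervalues NZD, so borrow NZD, convert to GBP at spot, deposit the GBP at 10.49%, and buy NZD forward at 0.49646 to cover the loan.
Profit = 4,205,642.59 − 4,133,936.37 = GBP 71,706.

GBP 71,706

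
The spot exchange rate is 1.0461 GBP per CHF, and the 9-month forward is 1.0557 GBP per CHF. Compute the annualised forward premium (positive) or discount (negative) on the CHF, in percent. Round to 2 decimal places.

+1.22%

T = 9/12 years.
(F − S)/S = (1.0557 − 1.0461)/1.0461 = 0.0091769.
Per annum: 0.0091769 / (9/12) = 0.012236 = 1.22%.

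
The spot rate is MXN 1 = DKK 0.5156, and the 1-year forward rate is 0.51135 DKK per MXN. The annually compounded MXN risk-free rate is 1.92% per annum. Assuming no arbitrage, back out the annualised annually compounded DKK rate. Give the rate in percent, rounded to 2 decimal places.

1.08%

T = 1 year.
By CIP, F/S equals the DKK-to-MXN growth ratio: 0.51135/0.5156 = 0.9917572.
The MXN side grows by (1 + 0.0192)^1 = 1.019200.
So the DKK growth factor = 1.0107989.
r = 1.0107989^(1/1) − 1 = 0.010799 → 1.08%.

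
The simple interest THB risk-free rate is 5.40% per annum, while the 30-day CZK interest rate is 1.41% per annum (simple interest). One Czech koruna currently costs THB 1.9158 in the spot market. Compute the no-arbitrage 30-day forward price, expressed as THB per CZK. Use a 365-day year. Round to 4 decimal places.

T = 30/365 years.
THB growth factor: 1 + 0.0540×30/365 = 1.0044384.
Growth of 1 CZK over T: 1 + 0.0141×30/365 = 1.0011589.
So F = 1.9158 × 1.0044384 / 1.0011589 = 1.922076 (THB/CZK).

1.9221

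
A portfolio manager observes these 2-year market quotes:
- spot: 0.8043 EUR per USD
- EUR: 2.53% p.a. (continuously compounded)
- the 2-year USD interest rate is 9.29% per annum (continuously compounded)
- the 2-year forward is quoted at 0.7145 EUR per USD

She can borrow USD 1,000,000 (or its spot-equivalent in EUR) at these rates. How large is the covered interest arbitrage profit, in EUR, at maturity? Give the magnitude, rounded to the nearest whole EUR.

T = 2 years.
Invest the USD and cover forward: 1,000,000 × 1.2041814 × 0.7145 = EUR 860,387.61.
Convert at spot and invest in EUR: 1,000,000 × 0.8043 × 1.05190205 = EUR 846,044.82.
The quoted forward overvalues USD, so borrow EUR, buy USD at spot, deposit the USD at 9.29%, and sell the proceeds forward at 0.7145.
Arbitrage profit = |860,387.61 − 846,044.82| = EUR 14,343.

EUR 14,343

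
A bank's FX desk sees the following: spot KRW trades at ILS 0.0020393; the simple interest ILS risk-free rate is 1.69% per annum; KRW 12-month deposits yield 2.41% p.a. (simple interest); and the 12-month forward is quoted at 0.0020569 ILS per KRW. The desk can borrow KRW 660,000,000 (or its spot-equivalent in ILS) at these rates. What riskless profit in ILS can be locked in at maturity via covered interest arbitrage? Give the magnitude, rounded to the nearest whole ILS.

T = 1 year.
Route A — deposit KRW, sell forward: 660,000,000 × 1.024100 × 0.0020569 = ILS 1,390,271.05.
Route B — convert at spot, deposit ILS: 660,000,000 × 0.0020393 × 1.016900 = ILS 1,368,684.35.
The quoted forward overvalues KRW, so borrow ILS, buy KRW at spot, deposit the KRW at 2.41%, and sell the proceeds forward at 0.0020569.
Arbitrage profit = |1,390,271.05 − 1,368,684.35| = ILS 21,587.

ILS 21,587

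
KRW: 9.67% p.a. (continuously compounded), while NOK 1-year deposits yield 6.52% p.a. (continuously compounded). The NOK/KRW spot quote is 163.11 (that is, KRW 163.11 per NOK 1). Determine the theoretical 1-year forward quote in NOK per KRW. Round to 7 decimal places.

0.0059407

T = 1 year.
KRW growth factor: e^(0.0967×1) = 1.1015299.
Growth of 1 NOK over T: e^(0.0652×1) = 1.0673725.
Forward (KRW per NOK) = 163.11 × 1.1015299 / 1.0673725 = 168.3297.
Quoted the other way: 1/168.3297 = 0.0059407 NOK per KRW.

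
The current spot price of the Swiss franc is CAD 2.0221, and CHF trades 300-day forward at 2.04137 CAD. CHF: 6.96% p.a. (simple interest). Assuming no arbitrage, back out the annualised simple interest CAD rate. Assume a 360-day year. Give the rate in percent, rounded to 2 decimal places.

T = 300/360 years.
F/S = 2.04137/2.0221 = 1.0095297 = (growth of CAD) / (growth of CHF).
The CHF side grows by 1 + 0.0696×300/360 = 1.058000.
So the CAD growth factor = 1.0680824.
r = (1.0680824 − 1)/(300/360) = 0.081699 → 8.17%.

8.17%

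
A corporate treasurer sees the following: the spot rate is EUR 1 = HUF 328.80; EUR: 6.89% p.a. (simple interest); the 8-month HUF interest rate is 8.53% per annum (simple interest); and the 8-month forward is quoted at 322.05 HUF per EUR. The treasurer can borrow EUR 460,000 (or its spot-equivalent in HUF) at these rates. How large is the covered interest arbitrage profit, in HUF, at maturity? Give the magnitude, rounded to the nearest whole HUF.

T = 8/12 years.
Keep in EUR, deliver into the forward: 460,000·1.04593333333·322.05 = HUF 154,947,701.80.
Swap to HUF now, deposit: 460,000·328.80·1.05686666667 = HUF 159,848,969.60.
The quoted forward undervalues EUR, so borrow EUR, convert to HUF at spot, deposit the HUF at 8.53%, and buy EUR forward at 322.05 to cover the loan.
Arbitrage profit = |154,947,701.80 − 159,848,969.60| = HUF 4,901,268.

HUF 4,901,268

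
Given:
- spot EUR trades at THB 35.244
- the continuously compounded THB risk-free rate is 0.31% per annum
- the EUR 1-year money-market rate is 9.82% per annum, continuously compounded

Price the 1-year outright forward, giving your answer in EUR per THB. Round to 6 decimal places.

0.031204

T = 1 year.
THB accumulates by e^(0.0031×1) = 1.0031048.
EUR accumulates by e^(0.0982×1) = 1.1031834.
Forward (THB per EUR) = 35.244 × 1.0031048 / 1.1031834 = 32.04673.
Invert for EUR per THB: 1 / 32.04673 = 0.031204.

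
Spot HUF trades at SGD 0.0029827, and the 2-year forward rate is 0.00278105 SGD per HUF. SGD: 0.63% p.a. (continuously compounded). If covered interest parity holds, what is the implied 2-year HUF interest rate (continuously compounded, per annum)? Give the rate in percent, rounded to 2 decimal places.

T = 2 years.
F/S = 0.00278105/0.0029827 = 0.9323935 = (growth of SGD) / (growth of HUF).
The SGD side grows by e^(0.0063×2) = 1.0126797.
So the HUF growth factor = 1.0861076.
Take logs: ln 1.0861076 / 2 = 0.041300, so 4.13%.

4.13%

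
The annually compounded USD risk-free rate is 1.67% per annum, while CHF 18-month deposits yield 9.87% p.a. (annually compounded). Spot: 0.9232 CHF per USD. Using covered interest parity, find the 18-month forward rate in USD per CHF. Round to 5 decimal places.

T = 18/12 years.
Growth of 1 CHF over T: (1 + 0.0987)^(18/12) = 1.1516452.
USD growth factor: (1 + 0.0167)^(18/12) = 1.0251543.
CIP: F = S · (grow CHF)/(grow USD) = 0.9232 × 1.1516452/1.0251543 = 1.037111 CHF per USD.
Quoted the other way: 1/1.037111 = 0.96422 USD per CHF.

0.96422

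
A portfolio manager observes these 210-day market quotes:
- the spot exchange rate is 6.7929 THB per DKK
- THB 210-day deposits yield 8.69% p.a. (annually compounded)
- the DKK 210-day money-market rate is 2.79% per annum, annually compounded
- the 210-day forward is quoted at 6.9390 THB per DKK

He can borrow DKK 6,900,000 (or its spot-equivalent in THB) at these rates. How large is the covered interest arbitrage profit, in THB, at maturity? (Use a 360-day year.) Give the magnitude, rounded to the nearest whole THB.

THB 551,781

T = 210/360 years.
Invest the DKK and cover forward: 6,900,000 × 1.0161816273 × 6.9390 = THB 48,653,861.75.
Convert at spot and invest in THB: 6,900,000 × 6.7929 × 1.0498097295 = THB 49,205,642.33.
The quoted forward undervalues DKK, so borrow DKK, convert to THB at spot, deposit the THB at 8.69%, and buy DKK forward at 6.9390 to cover the loan.
The gap between the two covered legs is THB 551,781.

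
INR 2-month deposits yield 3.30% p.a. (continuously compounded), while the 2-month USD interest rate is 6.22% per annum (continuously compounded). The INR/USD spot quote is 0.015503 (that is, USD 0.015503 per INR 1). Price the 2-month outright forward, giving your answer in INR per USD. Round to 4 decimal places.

64.1905

T = 2/12 years.
USD growth factor: e^(0.0622×2/12) = 1.01042059.
Growth of 1 INR over T: e^(0.0330×2/12) = 1.00551515.
CIP: F = S · (grow USD)/(grow INR) = 0.015503 × 1.01042059/1.00551515 = 0.015578632 USD per INR.
Quoted the other way: 1/0.015578632 = 64.1905 INR per USD.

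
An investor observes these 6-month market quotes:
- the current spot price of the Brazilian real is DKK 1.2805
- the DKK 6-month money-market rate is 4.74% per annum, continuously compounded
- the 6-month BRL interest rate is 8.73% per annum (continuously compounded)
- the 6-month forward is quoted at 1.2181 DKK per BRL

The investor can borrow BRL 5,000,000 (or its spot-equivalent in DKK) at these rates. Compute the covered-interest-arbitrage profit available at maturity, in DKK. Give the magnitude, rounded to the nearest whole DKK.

T = 6/12 years.
Route A — deposit BRL, sell forward: 5,000,000 × 1.044616675 × 1.2181 = DKK 6,362,237.86.
Route B — convert at spot, deposit DKK: 5,000,000 × 1.2805 × 1.023983077 = DKK 6,556,051.65.
The quoted forward undervalues BRL, so borrow BRL, convert to DKK at spot, deposit the DKK at 4.74%, and buy BRL forward at 1.2181 to cover the loan.
The gap between the two covered legs is DKK 193,814.

DKK 193,814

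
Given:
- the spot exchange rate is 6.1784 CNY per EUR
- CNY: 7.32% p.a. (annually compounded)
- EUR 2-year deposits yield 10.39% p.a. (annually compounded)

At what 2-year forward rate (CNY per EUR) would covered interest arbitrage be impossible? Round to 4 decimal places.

T = 2 years.
Growth of 1 CNY over T: (1 + 0.0732)^2 = 1.1517582.
EUR accumulates by (1 + 0.1039)^2 = 1.2185952.
Forward (CNY per EUR) = 6.1784 × 1.1517582 / 1.2185952 = 5.839530.

5.8395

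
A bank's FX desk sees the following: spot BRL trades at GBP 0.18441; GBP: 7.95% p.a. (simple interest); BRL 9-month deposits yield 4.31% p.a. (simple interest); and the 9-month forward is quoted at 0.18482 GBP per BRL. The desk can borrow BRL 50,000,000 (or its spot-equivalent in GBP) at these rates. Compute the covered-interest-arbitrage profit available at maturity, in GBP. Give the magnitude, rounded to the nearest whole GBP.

GBP 230,557

T = 9/12 years.
Invest the BRL and cover forward: 50,000,000 × 1.032325 × 0.18482 = GBP 9,539,715.33.
Convert at spot and invest in GBP: 50,000,000 × 0.18441 × 1.059625 = GBP 9,770,272.31.
The quoted forward undervalues BRL, so borrow BRL, convert to GBP at spot, deposit the GBP at 7.95%, and buy BRL forward at 0.18482 to cover the loan.
Arbitrage profit = |9,539,715.33 − 9,770,272.31| = GBP 230,557.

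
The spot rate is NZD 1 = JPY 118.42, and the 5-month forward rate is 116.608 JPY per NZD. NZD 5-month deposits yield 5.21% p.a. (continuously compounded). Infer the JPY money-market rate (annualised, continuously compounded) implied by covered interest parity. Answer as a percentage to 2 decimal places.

T = 5/12 years.
F/S = 116.608/118.42 = 0.9846985 = (growth of JPY) / (growth of NZD).
The NZD side grows by e^(0.0521×5/12) = 1.0219457.
So the JPY growth factor = 1.0063084.
Take logs: ln 1.0063084 / (5/12) = 0.015093, so 1.51%.

1.51%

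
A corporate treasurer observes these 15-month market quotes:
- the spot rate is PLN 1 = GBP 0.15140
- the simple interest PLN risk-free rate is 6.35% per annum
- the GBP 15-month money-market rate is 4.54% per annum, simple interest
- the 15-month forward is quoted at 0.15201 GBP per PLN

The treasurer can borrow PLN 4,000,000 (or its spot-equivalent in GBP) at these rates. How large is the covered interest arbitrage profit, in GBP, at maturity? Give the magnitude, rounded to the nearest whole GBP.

GBP 16,335

T = 15/12 years.
Invest the PLN and cover forward: 4,000,000 × 1.079375 × 0.15201 = GBP 656,303.18.
Convert at spot and invest in GBP: 4,000,000 × 0.15140 × 1.056750 = GBP 639,967.80.
The quoted forward overvalues PLN, so borrow GBP, buy PLN at spot, deposit the PLN at 6.35%, and sell the proceeds forward at 0.15201.
Profit = 656,303.18 − 639,967.80 = GBP 16,335.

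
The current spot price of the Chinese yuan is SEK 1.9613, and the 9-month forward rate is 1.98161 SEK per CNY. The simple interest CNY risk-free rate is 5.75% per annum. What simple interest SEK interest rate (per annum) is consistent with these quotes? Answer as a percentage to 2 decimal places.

7.19%

T = 9/12 years.
By CIP, F/S equals the SEK-to-CNY growth ratio: 1.98161/1.9613 = 1.0103554.
CNY growth factor: 1 + 0.0575×9/12 = 1.043125.
That pins the SEK growth at 1.053927.
r = (1.053927 − 1)/(9/12) = 0.071903 → 7.19%.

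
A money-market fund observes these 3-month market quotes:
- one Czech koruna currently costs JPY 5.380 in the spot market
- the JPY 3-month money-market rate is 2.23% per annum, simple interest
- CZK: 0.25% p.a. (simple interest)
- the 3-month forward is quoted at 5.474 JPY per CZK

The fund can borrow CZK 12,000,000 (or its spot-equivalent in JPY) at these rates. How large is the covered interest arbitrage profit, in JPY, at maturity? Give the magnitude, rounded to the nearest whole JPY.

JPY 809,133

T = 3/12 years.
Invest the CZK and cover forward: 12,000,000 × 1.000625 × 5.474 = JPY 65,729,055.00.
Convert at spot and invest in JPY: 12,000,000 × 5.380 × 1.005575 = JPY 64,919,922.00.
The quoted forward overvalues CZK, so borrow JPY, buy CZK at spot, deposit the CZK at 0.25%, and sell the proceeds forward at 5.474.
Arbitrage profit = |65,729,055.00 − 64,919,922.00| = JPY 809,133.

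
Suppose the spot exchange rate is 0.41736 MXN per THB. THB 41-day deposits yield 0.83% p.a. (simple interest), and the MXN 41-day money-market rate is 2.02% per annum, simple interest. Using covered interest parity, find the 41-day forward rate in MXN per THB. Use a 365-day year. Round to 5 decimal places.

T = 41/365 years.
MXN accumulates by 1 + 0.0202×41/365 = 1.002269.
Growth of 1 THB over T: 1 + 0.0083×41/365 = 1.0009323.
So F = 0.41736 × 1.002269 / 1.0009323 = 0.4179174 (MXN/THB).

0.41792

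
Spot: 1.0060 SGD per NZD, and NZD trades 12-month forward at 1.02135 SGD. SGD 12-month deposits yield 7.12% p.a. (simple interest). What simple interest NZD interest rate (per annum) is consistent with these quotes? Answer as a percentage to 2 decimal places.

T = 1 year.
CIP gives F = S · g_SGD/g_NZD, so g_SGD/g_NZD = 1.02135/1.006 = 1.0152584.
The SGD side grows by 1 + 0.0712×1 = 1.071200.
Hence g_NZD = 1.0551008.
(1.0551008 − 1)/T = 0.055101, i.e. 5.51%.

5.51%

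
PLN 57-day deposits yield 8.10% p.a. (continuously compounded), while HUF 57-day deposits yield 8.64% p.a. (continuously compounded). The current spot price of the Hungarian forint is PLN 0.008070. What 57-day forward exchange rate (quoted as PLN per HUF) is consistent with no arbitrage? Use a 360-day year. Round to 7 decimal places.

0.0080631

T = 57/360 years.
Growth of 1 PLN over T: e^(0.0810×57/360) = 1.0129076.
Growth of 1 HUF over T: e^(0.0864×57/360) = 1.013774.
So F = 0.00807 × 1.0129076 / 1.013774 = 0.008063103 (PLN/HUF).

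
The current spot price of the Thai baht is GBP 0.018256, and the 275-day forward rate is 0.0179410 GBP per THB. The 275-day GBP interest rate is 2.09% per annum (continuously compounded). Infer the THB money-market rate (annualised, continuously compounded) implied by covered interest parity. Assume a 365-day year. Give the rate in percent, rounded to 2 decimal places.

T = 275/365 years.
By CIP, F/S equals the GBP-to-THB growth ratio: 0.017941/0.018256 = 0.9827454.
GBP growth factor: e^(0.0209×275/365) = 1.0158712.
Hence g_THB = 1.0337074.
Take logs: ln 1.0337074 / (275/365) = 0.044001, so 4.40%.

4.40%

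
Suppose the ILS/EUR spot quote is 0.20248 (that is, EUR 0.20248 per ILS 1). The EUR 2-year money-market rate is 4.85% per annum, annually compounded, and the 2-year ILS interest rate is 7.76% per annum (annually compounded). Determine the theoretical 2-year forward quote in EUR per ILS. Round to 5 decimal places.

T = 2 years.
Growth of 1 EUR over T: (1 + 0.0485)^2 = 1.0993522.
ILS accumulates by (1 + 0.0776)^2 = 1.1612218.
CIP: F = S · (grow EUR)/(grow ILS) = 0.20248 × 1.0993522/1.1612218 = 0.1916919 EUR per ILS.

0.19169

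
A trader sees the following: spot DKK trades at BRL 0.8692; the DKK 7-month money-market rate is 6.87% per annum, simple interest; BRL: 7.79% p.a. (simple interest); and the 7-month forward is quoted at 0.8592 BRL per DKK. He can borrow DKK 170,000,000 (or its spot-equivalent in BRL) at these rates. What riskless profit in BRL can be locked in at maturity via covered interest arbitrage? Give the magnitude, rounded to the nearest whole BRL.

BRL 2,561,128

T = 7/12 years.
Keep in DKK, deliver into the forward: 170,000,000·1.040075·0.8592 = BRL 151,917,514.80.
Swap to BRL now, deposit: 170,000,000·0.8692·1.04544166667 = BRL 154,478,642.43.
The quoted forward undervalues DKK, so borrow DKK, convert to BRL at spot, deposit the BRL at 7.79%, and buy DKK forward at 0.8592 to cover the loan.
Profit = 154,478,642.43 − 151,917,514.80 = BRL 2,561,128.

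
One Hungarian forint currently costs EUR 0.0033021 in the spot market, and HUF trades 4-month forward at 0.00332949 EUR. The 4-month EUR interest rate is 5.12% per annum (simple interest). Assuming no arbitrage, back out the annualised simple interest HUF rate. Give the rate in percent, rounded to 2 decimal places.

T = 4/12 years.
CIP gives F = S · g_EUR/g_HUF, so g_EUR/g_HUF = 0.00332949/0.0033021 = 1.0082947.
The EUR side grows by 1 + 0.0512×4/12 = 1.0170667.
So the HUF growth factor = 1.0086998.
(1.0086998 − 1)/T = 0.026099, i.e. 2.61%.

2.61%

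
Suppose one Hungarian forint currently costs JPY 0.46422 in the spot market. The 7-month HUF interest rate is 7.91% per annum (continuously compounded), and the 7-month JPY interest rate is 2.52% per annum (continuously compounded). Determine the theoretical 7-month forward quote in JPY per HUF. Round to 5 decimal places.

T = 7/12 years.
JPY accumulates by e^(0.0252×7/12) = 1.0148086.
HUF accumulates by e^(0.0791×7/12) = 1.0472228.
Forward (JPY per HUF) = 0.46422 × 1.0148086 / 1.0472228 = 0.4498512.

0.44985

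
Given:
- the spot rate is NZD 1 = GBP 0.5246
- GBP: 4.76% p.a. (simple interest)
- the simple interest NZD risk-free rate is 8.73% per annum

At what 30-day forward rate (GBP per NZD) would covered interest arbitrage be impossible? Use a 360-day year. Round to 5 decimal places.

0.52288

T = 30/360 years.
Growth of 1 GBP over T: 1 + 0.0476×30/360 = 1.0039667.
NZD growth factor: 1 + 0.0873×30/360 = 1.007275.
So F = 0.5246 × 1.0039667 / 1.007275 = 0.5228770 (GBP/NZD).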